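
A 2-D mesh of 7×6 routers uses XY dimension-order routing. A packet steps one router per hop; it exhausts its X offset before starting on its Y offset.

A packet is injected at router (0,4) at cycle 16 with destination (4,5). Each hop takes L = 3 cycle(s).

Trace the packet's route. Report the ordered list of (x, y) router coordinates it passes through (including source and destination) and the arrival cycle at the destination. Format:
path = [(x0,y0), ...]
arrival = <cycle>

path = [(0,4), (1,4), (2,4), (3,4), (4,4), (4,5)]
arrival = 31

[0] x=0 y=4 t=16
[1] x=1 y=4 t=19 →E
[2] x=2 y=4 t=22 →E
[3] x=3 y=4 t=25 →E
[4] x=4 y=4 t=28 →E
[5] x=4 y=5 t=31 →N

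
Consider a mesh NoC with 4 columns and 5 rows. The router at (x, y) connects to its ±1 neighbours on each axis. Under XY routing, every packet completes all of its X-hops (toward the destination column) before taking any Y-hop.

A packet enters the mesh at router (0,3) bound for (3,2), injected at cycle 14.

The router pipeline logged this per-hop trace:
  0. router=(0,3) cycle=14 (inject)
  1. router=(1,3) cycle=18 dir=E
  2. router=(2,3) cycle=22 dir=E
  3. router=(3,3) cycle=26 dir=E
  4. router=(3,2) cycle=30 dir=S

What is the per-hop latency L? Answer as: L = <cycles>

From hop 0 (14) to hop 1 (18): +4 cycles.
One hop costs L cycles, so L = 4.

L = 4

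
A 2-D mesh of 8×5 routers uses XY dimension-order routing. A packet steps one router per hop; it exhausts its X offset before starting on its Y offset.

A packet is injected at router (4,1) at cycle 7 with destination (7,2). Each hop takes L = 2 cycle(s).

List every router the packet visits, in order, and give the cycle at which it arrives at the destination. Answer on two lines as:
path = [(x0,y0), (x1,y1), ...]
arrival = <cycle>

path = [(4,1), (5,1), (6,1), (7,1), (7,2)]
arrival = 15

#0 — 4,1 | c7
#1 — 5,1 | c9 | E
#2 — 6,1 | c11 | E
#3 — 7,1 | c13 | E
#4 — 7,2 | c15 | N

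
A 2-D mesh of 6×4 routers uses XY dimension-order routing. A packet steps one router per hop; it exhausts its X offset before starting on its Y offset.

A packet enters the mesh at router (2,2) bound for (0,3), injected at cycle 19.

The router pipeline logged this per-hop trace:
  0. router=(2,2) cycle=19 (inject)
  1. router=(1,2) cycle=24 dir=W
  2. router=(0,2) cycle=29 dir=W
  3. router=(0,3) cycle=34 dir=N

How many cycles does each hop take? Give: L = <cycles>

L = 5

cyc[1] − cyc[0] = 24 − 19 = 5.
Per-hop latency L = Δcyc = 5.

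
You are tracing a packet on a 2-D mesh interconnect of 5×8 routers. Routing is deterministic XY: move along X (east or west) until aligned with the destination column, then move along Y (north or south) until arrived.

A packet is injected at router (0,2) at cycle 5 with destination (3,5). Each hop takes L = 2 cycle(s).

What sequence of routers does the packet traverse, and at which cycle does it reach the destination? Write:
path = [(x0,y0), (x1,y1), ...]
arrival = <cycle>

t=5: at (0,2)
t=7: at (1,2) after E
t=9: at (2,2) after E
t=11: at (3,2) after E
t=13: at (3,3) after N
t=15: at (3,4) after N
t=17: at (3,5) after N

path = [(0,2), (1,2), (2,2), (3,2), (3,3), (3,4), (3,5)]
arrival = 17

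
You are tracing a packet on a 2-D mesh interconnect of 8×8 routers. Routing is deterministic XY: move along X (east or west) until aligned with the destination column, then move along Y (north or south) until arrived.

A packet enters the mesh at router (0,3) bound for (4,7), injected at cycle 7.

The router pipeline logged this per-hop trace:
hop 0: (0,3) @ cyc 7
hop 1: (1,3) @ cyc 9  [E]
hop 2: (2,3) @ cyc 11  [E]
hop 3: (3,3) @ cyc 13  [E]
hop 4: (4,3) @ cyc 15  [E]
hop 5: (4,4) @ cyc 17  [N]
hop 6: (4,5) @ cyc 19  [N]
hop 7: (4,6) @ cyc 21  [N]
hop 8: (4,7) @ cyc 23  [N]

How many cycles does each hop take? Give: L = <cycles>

cyc[1] − cyc[0] = 9 − 7 = 2.
One hop costs L cycles, so L = 2.

L = 2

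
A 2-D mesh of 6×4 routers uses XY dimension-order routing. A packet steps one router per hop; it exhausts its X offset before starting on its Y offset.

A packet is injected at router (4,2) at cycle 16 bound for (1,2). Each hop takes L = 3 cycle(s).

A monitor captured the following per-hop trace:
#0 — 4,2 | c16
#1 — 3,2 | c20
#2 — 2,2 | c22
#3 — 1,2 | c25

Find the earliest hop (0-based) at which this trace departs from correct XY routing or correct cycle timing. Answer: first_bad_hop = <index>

[1] (-1,+0) / 4c ⇒ BAD: Δcyc=4≠L

first_bad_hop = 1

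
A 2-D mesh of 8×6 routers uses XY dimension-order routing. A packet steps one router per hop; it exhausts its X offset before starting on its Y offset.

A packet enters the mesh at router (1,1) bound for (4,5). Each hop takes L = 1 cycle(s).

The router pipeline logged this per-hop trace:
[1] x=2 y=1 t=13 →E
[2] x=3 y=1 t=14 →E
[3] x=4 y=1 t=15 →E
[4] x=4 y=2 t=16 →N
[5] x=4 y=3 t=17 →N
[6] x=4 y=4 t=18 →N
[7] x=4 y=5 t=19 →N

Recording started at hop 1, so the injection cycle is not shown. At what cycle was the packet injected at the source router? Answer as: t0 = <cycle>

t0 = 12

cyc[1] = 13 and cyc[k] = t0 + k·L for every k.
t0 = cyc[1] − L = 13 − 1 = 12.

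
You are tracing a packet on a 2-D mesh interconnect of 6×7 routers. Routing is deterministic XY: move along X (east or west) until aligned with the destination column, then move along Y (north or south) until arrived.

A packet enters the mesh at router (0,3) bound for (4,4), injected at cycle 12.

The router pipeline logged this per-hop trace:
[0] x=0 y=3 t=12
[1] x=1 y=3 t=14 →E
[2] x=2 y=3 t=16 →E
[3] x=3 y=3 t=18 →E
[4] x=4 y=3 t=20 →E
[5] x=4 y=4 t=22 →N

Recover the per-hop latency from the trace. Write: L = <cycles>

cyc[1] − cyc[0] = 14 − 12 = 2.
Per-hop latency L = Δcyc = 2.

L = 2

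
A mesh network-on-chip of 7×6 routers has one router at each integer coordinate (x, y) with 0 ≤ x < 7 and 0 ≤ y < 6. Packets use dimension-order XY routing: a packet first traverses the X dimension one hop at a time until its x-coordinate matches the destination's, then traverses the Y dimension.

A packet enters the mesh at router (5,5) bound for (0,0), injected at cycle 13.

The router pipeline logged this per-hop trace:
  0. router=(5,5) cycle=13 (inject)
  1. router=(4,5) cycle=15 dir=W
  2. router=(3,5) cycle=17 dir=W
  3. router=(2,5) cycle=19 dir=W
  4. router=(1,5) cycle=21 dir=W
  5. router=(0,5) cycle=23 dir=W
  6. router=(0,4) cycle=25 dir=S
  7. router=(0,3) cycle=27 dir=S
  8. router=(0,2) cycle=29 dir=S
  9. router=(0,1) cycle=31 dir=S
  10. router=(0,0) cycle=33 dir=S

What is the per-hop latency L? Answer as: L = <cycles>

cyc[1] − cyc[0] = 15 − 13 = 2.
Each hop adds L, hence L = 2.

L = 2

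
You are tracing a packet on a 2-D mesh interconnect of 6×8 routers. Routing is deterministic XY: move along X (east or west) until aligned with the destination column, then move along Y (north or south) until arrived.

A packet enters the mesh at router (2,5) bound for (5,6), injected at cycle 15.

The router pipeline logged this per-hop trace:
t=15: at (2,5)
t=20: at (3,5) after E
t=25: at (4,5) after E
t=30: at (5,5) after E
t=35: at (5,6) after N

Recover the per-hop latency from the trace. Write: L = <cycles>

L = 5

cyc[1] − cyc[0] = 20 − 15 = 5.
Per-hop latency L = Δcyc = 5.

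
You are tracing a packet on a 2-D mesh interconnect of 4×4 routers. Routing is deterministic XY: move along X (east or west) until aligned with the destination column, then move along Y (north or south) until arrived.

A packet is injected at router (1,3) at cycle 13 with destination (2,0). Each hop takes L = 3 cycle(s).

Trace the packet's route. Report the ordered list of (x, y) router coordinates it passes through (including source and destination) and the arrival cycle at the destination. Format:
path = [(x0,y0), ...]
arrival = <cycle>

path = [(1,3), (2,3), (2,2), (2,1), (2,0)]
arrival = 25

  0. router=(1,3) cycle=13 (inject)
  1. router=(2,3) cycle=16 dir=E
  2. router=(2,2) cycle=19 dir=S
  3. router=(2,1) cycle=22 dir=S
  4. router=(2,0) cycle=25 dir=S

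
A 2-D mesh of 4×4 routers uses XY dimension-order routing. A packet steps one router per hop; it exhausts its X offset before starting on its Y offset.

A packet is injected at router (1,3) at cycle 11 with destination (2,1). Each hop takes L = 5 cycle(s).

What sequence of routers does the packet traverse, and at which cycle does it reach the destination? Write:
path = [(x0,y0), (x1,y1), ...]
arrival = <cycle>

[0] x=1 y=3 t=11
[1] x=2 y=3 t=16 →E
[2] x=2 y=2 t=21 →S
[3] x=2 y=1 t=26 →S

path = [(1,3), (2,3), (2,2), (2,1)]
arrival = 26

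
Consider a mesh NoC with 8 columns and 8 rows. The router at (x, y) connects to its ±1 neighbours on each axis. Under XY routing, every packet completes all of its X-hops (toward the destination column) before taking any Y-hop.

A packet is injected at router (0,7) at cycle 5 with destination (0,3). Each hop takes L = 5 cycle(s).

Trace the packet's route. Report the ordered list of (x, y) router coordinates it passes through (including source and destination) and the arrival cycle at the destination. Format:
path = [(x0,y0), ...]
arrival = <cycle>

t=5: at (0,7)
t=10: at (0,6) after S
t=15: at (0,5) after S
t=20: at (0,4) after S
t=25: at (0,3) after S

path = [(0,7), (0,6), (0,5), (0,4), (0,3)]
arrival = 25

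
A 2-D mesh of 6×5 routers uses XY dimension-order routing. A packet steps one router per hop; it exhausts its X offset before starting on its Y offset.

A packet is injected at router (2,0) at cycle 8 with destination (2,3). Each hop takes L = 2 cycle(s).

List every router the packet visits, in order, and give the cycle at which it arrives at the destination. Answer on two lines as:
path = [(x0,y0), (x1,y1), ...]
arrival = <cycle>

path = [(2,0), (2,1), (2,2), (2,3)]
arrival = 14

[0] x=2 y=0 t=8
[1] x=2 y=1 t=10 →N
[2] x=2 y=2 t=12 →N
[3] x=2 y=3 t=14 →N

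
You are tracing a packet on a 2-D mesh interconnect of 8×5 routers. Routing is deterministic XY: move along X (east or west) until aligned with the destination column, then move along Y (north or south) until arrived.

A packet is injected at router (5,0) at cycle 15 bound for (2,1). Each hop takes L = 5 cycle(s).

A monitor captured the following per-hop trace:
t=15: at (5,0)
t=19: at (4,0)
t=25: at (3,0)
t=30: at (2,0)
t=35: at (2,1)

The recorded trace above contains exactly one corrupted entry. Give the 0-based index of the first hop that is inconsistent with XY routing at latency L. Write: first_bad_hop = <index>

[1] (-1,+0) / 4c ⇒ BAD: Δcyc=4≠L

first_bad_hop = 1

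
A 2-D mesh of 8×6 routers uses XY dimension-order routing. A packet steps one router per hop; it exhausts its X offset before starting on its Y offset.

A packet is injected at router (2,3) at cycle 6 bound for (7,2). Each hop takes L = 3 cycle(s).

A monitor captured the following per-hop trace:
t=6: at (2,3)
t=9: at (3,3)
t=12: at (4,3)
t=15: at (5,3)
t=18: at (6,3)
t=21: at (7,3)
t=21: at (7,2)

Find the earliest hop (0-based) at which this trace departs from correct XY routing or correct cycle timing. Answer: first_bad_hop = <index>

  1: Δx=+1 Δy=+0 Δt=3 [ok]
  2: Δx=+1 Δy=+0 Δt=3 [ok]
  3: Δx=+1 Δy=+0 Δt=3 [ok]
  4: Δx=+1 Δy=+0 Δt=3 [ok]
  5: Δx=+1 Δy=+0 Δt=3 [ok]
  6: Δx=+0 Δy=-1 Δt=0 [BAD: Δcyc=0≠L]

first_bad_hop = 6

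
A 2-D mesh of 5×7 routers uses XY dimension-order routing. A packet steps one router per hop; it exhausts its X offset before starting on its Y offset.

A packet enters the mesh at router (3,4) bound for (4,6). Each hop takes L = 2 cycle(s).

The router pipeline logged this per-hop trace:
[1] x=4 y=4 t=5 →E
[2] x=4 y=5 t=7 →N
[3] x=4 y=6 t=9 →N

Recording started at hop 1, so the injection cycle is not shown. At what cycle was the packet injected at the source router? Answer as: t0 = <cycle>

The first recorded entry is hop 1 at cycle 5.
So t0 = 5 − 1·2 = 3.

t0 = 3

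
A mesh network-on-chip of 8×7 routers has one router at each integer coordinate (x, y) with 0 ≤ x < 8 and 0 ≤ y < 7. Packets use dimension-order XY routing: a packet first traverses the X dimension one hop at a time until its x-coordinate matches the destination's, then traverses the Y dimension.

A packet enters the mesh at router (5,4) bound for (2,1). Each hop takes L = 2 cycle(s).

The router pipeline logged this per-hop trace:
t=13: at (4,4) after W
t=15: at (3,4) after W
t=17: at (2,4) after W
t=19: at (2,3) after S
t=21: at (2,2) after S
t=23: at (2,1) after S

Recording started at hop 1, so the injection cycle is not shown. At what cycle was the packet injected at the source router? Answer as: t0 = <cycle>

At hop 1 the cycle is 13; in general cyc_k = t0 + kL.
t0 = cyc[1] − L = 13 − 2 = 11.

t0 = 11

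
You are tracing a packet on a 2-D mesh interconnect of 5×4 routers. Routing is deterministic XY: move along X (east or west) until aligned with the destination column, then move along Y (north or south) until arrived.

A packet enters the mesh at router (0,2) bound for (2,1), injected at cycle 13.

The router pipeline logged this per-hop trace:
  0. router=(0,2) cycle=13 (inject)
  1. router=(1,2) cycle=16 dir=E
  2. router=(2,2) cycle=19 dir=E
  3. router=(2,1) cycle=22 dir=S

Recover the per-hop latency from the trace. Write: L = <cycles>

cyc[1] − cyc[0] = 16 − 13 = 3.
Each hop adds L, hence L = 3.

L = 3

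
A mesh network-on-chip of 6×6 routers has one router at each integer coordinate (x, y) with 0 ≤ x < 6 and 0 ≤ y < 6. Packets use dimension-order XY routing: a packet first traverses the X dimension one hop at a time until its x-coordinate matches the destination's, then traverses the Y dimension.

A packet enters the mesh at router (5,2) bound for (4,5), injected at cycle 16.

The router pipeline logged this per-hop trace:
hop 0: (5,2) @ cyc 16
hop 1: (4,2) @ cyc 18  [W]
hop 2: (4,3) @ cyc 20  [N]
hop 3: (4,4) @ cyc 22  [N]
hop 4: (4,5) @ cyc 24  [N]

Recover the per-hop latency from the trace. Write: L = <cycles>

L = 2

From hop 0 (16) to hop 1 (18): +2 cycles.
That increment is L by definition: L = 2.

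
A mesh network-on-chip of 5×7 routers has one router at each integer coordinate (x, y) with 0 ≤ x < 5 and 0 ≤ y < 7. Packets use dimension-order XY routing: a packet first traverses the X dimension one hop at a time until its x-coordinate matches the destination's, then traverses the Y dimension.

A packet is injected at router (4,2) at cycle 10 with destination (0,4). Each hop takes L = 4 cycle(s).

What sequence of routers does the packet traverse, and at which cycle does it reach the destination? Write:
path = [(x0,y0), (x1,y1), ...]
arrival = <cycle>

[0] x=4 y=2 t=10
[1] x=3 y=2 t=14 →W
[2] x=2 y=2 t=18 →W
[3] x=1 y=2 t=22 →W
[4] x=0 y=2 t=26 →W
[5] x=0 y=3 t=30 →N
[6] x=0 y=4 t=34 →N

path = [(4,2), (3,2), (2,2), (1,2), (0,2), (0,3), (0,4)]
arrival = 34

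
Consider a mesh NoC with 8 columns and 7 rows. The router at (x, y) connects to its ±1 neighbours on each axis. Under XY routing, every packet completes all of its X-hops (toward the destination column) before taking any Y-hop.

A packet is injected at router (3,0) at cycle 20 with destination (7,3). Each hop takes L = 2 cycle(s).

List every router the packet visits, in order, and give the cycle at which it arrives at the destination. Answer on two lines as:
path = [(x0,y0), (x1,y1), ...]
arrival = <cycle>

path = [(3,0), (4,0), (5,0), (6,0), (7,0), (7,1), (7,2), (7,3)]
arrival = 34

#0 — 3,0 | c20
#1 — 4,0 | c22 | E
#2 — 5,0 | c24 | E
#3 — 6,0 | c26 | E
#4 — 7,0 | c28 | E
#5 — 7,1 | c30 | N
#6 — 7,2 | c32 | N
#7 — 7,3 | c34 | N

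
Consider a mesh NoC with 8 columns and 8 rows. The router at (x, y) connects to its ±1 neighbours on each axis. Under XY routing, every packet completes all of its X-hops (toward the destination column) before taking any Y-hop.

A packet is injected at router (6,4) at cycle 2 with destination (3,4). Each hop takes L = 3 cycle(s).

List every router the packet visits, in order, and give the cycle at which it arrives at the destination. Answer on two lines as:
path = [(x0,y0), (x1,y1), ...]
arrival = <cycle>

[0] x=6 y=4 t=2
[1] x=5 y=4 t=5 →W
[2] x=4 y=4 t=8 →W
[3] x=3 y=4 t=11 →W

path = [(6,4), (5,4), (4,4), (3,4)]
arrival = 11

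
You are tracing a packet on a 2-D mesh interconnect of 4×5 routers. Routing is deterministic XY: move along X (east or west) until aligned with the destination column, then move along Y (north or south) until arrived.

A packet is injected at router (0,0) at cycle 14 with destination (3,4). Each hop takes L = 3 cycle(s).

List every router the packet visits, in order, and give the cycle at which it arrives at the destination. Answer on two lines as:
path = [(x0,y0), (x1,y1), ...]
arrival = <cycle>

  0. router=(0,0) cycle=14 (inject)
  1. router=(1,0) cycle=17 dir=E
  2. router=(2,0) cycle=20 dir=E
  3. router=(3,0) cycle=23 dir=E
  4. router=(3,1) cycle=26 dir=N
  5. router=(3,2) cycle=29 dir=N
  6. router=(3,3) cycle=32 dir=N
  7. router=(3,4) cycle=35 dir=N

path = [(0,0), (1,0), (2,0), (3,0), (3,1), (3,2), (3,3), (3,4)]
arrival = 35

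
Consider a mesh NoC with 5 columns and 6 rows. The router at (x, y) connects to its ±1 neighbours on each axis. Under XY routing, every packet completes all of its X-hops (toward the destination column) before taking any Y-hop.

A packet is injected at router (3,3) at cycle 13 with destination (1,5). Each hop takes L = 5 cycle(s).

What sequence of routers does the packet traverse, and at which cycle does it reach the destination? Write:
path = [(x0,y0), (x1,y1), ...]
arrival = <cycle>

path = [(3,3), (2,3), (1,3), (1,4), (1,5)]
arrival = 33

#0 — 3,3 | c13
#1 — 2,3 | c18 | W
#2 — 1,3 | c23 | W
#3 — 1,4 | c28 | N
#4 — 1,5 | c33 | N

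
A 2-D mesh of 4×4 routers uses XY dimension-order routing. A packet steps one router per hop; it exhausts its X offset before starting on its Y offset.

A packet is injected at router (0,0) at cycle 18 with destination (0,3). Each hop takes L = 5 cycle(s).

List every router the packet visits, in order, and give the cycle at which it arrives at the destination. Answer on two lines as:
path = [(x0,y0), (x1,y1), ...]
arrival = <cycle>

path = [(0,0), (0,1), (0,2), (0,3)]
arrival = 33

  0. router=(0,0) cycle=18 (inject)
  1. router=(0,1) cycle=23 dir=N
  2. router=(0,2) cycle=28 dir=N
  3. router=(0,3) cycle=33 dir=N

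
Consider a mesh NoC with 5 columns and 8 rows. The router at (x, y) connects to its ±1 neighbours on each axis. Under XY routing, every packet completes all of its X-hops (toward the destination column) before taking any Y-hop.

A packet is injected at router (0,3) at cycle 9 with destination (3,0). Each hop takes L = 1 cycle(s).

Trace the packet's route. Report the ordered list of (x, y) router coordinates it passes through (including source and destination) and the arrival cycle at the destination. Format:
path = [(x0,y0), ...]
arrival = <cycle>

path = [(0,3), (1,3), (2,3), (3,3), (3,2), (3,1), (3,0)]
arrival = 15

  0. router=(0,3) cycle=9 (inject)
  1. router=(1,3) cycle=10 dir=E
  2. router=(2,3) cycle=11 dir=E
  3. router=(3,3) cycle=12 dir=E
  4. router=(3,2) cycle=13 dir=S
  5. router=(3,1) cycle=14 dir=S
  6. router=(3,0) cycle=15 dir=S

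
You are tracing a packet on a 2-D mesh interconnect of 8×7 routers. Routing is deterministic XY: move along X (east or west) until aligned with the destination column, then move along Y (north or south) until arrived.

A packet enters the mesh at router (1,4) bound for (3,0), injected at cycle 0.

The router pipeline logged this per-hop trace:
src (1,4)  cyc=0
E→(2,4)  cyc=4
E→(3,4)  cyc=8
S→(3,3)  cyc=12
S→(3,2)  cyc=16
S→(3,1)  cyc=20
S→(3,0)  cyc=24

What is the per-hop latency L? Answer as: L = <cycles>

L = 4

From hop 0 (0) to hop 1 (4): +4 cycles.
Per-hop latency L = Δcyc = 4.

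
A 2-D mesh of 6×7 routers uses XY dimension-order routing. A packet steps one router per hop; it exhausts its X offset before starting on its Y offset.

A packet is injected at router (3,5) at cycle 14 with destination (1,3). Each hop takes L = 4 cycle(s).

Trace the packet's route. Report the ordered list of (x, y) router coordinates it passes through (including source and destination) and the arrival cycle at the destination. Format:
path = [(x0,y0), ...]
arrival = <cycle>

#0 — 3,5 | c14
#1 — 2,5 | c18 | W
#2 — 1,5 | c22 | W
#3 — 1,4 | c26 | S
#4 — 1,3 | c30 | S

path = [(3,5), (2,5), (1,5), (1,4), (1,3)]
arrival = 30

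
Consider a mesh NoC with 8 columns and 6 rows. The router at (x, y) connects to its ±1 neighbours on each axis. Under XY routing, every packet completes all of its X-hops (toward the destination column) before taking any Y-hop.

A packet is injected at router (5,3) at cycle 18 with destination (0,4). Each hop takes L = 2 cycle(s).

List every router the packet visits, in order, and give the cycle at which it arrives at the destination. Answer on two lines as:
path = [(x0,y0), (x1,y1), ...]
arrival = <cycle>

[0] x=5 y=3 t=18
[1] x=4 y=3 t=20 →W
[2] x=3 y=3 t=22 →W
[3] x=2 y=3 t=24 →W
[4] x=1 y=3 t=26 →W
[5] x=0 y=3 t=28 →W
[6] x=0 y=4 t=30 →N

path = [(5,3), (4,3), (3,3), (2,3), (1,3), (0,3), (0,4)]
arrival = 30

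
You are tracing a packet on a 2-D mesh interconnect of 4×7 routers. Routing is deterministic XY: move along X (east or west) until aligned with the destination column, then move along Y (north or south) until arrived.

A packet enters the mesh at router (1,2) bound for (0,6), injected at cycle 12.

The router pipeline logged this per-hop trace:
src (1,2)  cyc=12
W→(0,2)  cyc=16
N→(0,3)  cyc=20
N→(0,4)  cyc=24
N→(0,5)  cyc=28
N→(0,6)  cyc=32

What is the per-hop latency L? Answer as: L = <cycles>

cyc[1] − cyc[0] = 16 − 12 = 4.
One hop costs L cycles, so L = 4.

L = 4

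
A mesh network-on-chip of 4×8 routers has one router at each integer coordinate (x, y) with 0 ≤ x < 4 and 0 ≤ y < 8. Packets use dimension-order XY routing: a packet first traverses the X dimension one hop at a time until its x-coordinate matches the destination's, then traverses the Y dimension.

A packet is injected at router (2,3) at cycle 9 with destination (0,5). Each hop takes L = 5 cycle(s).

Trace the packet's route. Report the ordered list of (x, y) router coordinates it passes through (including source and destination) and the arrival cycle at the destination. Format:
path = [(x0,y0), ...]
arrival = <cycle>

src (2,3)  cyc=9
W→(1,3)  cyc=14
W→(0,3)  cyc=19
N→(0,4)  cyc=24
N→(0,5)  cyc=29

path = [(2,3), (1,3), (0,3), (0,4), (0,5)]
arrival = 29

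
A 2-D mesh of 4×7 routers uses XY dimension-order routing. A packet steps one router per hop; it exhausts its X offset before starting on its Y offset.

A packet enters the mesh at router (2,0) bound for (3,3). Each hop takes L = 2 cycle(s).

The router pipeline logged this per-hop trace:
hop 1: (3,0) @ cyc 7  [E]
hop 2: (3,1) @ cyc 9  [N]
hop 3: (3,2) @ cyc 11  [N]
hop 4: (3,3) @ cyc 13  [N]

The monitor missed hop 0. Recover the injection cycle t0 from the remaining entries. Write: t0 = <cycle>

t0 = 5

At hop 1 the cycle is 7; in general cyc_k = t0 + kL.
Subtract one hop: t0 = 7 − 2 = 5.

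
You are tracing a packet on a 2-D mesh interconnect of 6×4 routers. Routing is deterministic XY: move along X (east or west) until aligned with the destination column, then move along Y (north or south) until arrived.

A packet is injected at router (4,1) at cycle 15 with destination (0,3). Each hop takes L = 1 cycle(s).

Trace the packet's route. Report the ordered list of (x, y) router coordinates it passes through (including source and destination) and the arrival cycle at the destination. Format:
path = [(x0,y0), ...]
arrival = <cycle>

src (4,1)  cyc=15
W→(3,1)  cyc=16
W→(2,1)  cyc=17
W→(1,1)  cyc=18
W→(0,1)  cyc=19
N→(0,2)  cyc=20
N→(0,3)  cyc=21

path = [(4,1), (3,1), (2,1), (1,1), (0,1), (0,2), (0,3)]
arrival = 21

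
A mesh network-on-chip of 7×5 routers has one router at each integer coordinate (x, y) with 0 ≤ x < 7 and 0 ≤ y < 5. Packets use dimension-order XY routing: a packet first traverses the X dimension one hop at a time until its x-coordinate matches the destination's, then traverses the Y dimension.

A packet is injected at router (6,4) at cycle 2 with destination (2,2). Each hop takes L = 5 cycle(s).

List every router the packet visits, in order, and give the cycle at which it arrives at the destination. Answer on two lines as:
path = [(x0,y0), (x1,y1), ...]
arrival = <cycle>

path = [(6,4), (5,4), (4,4), (3,4), (2,4), (2,3), (2,2)]
arrival = 32

hop 0: (6,4) @ cyc 2
hop 1: (5,4) @ cyc 7  [W]
hop 2: (4,4) @ cyc 12  [W]
hop 3: (3,4) @ cyc 17  [W]
hop 4: (2,4) @ cyc 22  [W]
hop 5: (2,3) @ cyc 27  [S]
hop 6: (2,2) @ cyc 32  [S]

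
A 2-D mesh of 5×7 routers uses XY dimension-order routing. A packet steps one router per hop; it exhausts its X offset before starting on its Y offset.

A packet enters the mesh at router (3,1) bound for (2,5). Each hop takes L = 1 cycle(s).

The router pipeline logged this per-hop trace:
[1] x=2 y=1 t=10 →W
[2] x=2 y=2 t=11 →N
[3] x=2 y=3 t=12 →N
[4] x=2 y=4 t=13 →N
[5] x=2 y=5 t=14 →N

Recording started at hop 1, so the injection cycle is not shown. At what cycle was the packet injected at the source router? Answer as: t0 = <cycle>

cyc[1] = 10 and cyc[k] = t0 + k·L for every k.
Subtract one hop: t0 = 10 − 1 = 9.

t0 = 9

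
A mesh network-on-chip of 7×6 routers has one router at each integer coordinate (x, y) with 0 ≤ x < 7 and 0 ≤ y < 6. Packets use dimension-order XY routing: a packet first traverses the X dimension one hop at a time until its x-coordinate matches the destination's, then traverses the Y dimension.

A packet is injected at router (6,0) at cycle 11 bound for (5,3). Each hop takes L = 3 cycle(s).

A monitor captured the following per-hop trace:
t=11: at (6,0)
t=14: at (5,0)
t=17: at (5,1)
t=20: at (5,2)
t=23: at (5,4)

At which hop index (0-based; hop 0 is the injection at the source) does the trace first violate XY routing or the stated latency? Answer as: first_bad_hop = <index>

check 1→ d=(-1,0) cyc+3: ok
check 2→ d=(0,1) cyc+3: ok
check 3→ d=(0,1) cyc+3: ok
check 4→ d=(0,2) cyc+3: BAD: non-unit step

first_bad_hop = 4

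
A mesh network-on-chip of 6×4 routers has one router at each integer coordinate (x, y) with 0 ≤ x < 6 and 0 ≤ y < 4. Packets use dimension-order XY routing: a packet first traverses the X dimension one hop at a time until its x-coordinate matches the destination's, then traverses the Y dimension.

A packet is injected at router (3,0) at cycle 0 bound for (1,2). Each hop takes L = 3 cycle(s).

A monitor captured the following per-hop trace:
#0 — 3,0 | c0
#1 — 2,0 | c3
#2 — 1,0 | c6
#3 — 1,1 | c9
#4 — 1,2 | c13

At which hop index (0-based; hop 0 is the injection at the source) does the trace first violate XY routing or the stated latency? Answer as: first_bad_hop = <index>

check 1→ d=(-1,0) cyc+3: ok
check 2→ d=(-1,0) cyc+3: ok
check 3→ d=(0,1) cyc+3: ok
check 4→ d=(0,1) cyc+4: BAD: Δcyc=4≠L

first_bad_hop = 4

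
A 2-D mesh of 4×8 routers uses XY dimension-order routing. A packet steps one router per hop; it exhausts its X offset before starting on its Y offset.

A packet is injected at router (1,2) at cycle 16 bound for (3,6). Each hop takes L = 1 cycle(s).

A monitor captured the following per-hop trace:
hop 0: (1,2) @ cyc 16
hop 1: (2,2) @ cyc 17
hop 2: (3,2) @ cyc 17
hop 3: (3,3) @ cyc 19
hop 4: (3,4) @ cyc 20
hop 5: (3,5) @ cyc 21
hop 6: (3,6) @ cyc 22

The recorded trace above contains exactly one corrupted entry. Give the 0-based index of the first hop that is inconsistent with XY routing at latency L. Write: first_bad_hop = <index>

[1] (+1,+0) / 1c ⇒ ok
[2] (+1,+0) / 0c ⇒ BAD: Δcyc=0≠L

first_bad_hop = 2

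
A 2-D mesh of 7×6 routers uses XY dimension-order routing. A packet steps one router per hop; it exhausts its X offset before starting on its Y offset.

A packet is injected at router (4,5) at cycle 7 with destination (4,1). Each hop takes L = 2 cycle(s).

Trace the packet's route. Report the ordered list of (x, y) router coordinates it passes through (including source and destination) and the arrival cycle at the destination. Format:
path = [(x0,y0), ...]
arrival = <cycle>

src (4,5)  cyc=7
S→(4,4)  cyc=9
S→(4,3)  cyc=11
S→(4,2)  cyc=13
S→(4,1)  cyc=15

path = [(4,5), (4,4), (4,3), (4,2), (4,1)]
arrival = 15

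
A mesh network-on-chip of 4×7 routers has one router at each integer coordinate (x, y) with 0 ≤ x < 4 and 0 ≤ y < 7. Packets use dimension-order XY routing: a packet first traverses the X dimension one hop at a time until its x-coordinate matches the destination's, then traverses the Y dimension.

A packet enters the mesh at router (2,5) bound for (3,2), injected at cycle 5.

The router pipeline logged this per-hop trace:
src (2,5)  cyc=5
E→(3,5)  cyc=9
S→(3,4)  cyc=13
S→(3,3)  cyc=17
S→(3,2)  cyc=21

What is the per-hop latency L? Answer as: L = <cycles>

From hop 0 (5) to hop 1 (9): +4 cycles.
Each hop adds L, hence L = 4.

L = 4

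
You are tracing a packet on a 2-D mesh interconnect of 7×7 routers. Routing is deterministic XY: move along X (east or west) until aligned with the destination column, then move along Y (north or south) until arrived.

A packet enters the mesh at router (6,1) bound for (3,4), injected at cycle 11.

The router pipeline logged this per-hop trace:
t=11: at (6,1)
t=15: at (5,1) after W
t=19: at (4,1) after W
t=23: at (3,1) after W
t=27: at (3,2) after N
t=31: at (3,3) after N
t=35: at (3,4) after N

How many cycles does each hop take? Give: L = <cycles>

From hop 0 (11) to hop 1 (15): +4 cycles.
Per-hop latency L = Δcyc = 4.

L = 4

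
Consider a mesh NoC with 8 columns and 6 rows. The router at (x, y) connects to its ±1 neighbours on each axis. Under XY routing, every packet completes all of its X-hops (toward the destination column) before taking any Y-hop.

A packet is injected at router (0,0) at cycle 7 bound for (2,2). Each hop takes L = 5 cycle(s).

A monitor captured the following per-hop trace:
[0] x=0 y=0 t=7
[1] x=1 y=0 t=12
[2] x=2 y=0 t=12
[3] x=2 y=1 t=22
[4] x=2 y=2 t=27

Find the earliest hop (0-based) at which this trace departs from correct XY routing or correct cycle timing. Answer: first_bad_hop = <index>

first_bad_hop = 2

  1: Δx=+1 Δy=+0 Δt=5 [ok]
  2: Δx=+1 Δy=+0 Δt=0 [BAD: Δcyc=0≠L]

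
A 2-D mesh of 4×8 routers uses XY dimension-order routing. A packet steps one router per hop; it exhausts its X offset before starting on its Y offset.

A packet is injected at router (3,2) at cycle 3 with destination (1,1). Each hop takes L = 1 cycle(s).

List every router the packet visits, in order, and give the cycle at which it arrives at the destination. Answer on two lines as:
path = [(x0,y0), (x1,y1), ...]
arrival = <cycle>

path = [(3,2), (2,2), (1,2), (1,1)]
arrival = 6

[0] x=3 y=2 t=3
[1] x=2 y=2 t=4 →W
[2] x=1 y=2 t=5 →W
[3] x=1 y=1 t=6 →S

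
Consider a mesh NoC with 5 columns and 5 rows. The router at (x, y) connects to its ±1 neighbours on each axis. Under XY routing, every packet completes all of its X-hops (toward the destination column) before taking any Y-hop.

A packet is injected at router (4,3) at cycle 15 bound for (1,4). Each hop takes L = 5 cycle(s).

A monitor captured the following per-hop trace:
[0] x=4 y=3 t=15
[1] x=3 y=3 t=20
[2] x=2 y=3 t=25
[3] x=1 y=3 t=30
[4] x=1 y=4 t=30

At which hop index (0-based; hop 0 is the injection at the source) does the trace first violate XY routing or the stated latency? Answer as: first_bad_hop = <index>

check 1→ d=(-1,0) cyc+5: ok
check 2→ d=(-1,0) cyc+5: ok
check 3→ d=(-1,0) cyc+5: ok
check 4→ d=(0,1) cyc+0: BAD: Δcyc=0≠L

first_bad_hop = 4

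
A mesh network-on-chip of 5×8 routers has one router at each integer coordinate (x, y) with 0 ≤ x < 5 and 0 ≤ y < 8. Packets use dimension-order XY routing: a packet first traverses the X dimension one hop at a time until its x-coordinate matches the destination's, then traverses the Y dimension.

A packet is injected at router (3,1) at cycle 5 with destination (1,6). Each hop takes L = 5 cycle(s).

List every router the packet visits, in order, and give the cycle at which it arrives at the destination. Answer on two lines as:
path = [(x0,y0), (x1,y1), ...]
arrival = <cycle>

#0 — 3,1 | c5
#1 — 2,1 | c10 | W
#2 — 1,1 | c15 | W
#3 — 1,2 | c20 | N
#4 — 1,3 | c25 | N
#5 — 1,4 | c30 | N
#6 — 1,5 | c35 | N
#7 — 1,6 | c40 | N

path = [(3,1), (2,1), (1,1), (1,2), (1,3), (1,4), (1,5), (1,6)]
arrival = 40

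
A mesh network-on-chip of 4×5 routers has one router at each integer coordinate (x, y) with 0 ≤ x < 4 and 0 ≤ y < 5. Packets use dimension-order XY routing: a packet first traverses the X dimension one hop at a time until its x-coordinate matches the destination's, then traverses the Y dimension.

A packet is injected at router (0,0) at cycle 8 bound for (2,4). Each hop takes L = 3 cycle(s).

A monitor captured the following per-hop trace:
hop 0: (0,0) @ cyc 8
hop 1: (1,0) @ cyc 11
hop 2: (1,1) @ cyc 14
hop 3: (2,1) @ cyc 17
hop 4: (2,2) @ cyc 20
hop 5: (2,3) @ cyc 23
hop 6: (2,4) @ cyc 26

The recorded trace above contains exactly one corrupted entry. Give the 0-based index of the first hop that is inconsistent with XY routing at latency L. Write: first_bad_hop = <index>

first_bad_hop = 2

hop 1: step (+1,+0), +3 cyc — ok
hop 2: step (+0,+1), +3 cyc — BAD: Y-move but x=1≠2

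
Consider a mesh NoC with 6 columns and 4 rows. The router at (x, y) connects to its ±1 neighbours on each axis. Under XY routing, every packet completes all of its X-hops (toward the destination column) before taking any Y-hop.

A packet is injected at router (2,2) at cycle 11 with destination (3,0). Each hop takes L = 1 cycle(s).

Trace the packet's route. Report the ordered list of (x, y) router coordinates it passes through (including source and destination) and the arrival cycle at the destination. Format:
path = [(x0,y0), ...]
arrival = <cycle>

[0] x=2 y=2 t=11
[1] x=3 y=2 t=12 →E
[2] x=3 y=1 t=13 →S
[3] x=3 y=0 t=14 →S

path = [(2,2), (3,2), (3,1), (3,0)]
arrival = 14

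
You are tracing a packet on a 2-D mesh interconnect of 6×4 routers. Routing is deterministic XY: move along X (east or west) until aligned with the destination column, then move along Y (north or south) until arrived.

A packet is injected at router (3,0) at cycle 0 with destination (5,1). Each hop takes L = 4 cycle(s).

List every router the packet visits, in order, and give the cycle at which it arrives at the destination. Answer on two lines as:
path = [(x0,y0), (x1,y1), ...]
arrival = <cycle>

#0 — 3,0 | c0
#1 — 4,0 | c4 | E
#2 — 5,0 | c8 | E
#3 — 5,1 | c12 | N

path = [(3,0), (4,0), (5,0), (5,1)]
arrival = 12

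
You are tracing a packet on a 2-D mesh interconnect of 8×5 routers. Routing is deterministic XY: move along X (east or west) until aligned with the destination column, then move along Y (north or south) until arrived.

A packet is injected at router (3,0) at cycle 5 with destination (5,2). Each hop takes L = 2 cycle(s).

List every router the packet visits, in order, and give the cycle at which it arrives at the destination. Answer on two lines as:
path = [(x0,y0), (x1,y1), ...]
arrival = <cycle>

hop 0: (3,0) @ cyc 5
hop 1: (4,0) @ cyc 7  [E]
hop 2: (5,0) @ cyc 9  [E]
hop 3: (5,1) @ cyc 11  [N]
hop 4: (5,2) @ cyc 13  [N]

path = [(3,0), (4,0), (5,0), (5,1), (5,2)]
arrival = 13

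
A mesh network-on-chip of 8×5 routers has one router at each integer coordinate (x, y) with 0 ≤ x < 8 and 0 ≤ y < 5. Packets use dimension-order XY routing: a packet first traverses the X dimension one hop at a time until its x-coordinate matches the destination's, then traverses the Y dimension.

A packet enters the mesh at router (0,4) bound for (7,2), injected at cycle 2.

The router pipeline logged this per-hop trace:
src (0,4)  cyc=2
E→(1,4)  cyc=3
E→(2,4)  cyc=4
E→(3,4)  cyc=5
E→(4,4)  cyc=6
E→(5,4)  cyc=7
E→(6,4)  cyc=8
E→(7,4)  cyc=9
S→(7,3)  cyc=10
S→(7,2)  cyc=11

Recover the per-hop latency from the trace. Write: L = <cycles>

Δcyc across hop 0→1: 3 − 2 = 1.
One hop costs L cycles, so L = 1.

L = 1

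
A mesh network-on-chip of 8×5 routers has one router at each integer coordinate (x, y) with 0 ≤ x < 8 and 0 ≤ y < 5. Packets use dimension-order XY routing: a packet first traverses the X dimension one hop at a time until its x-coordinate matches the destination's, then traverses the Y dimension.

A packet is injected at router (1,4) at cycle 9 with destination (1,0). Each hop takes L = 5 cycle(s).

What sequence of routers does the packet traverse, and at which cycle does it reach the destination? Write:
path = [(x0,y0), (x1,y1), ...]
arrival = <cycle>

  0. router=(1,4) cycle=9 (inject)
  1. router=(1,3) cycle=14 dir=S
  2. router=(1,2) cycle=19 dir=S
  3. router=(1,1) cycle=24 dir=S
  4. router=(1,0) cycle=29 dir=S

path = [(1,4), (1,3), (1,2), (1,1), (1,0)]
arrival = 29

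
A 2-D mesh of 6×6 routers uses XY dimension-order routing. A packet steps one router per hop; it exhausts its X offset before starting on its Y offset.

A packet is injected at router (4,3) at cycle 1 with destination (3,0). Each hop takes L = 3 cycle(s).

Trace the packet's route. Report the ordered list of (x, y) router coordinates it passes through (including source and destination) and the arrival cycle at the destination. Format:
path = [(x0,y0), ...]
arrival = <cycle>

path = [(4,3), (3,3), (3,2), (3,1), (3,0)]
arrival = 13

t=1: at (4,3)
t=4: at (3,3) after W
t=7: at (3,2) after S
t=10: at (3,1) after S
t=13: at (3,0) after S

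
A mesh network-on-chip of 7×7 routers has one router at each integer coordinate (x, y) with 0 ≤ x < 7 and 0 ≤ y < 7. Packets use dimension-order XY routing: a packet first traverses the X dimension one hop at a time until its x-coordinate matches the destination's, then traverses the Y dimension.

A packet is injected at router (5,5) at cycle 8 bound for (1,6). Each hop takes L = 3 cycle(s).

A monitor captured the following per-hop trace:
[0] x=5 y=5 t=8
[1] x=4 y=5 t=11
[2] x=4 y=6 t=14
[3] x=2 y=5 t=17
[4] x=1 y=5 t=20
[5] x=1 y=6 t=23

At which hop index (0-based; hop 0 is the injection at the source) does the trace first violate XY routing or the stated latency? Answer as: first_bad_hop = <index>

[1] (-1,+0) / 3c ⇒ ok
[2] (+0,+1) / 3c ⇒ BAD: Y-move but x=4≠1

first_bad_hop = 2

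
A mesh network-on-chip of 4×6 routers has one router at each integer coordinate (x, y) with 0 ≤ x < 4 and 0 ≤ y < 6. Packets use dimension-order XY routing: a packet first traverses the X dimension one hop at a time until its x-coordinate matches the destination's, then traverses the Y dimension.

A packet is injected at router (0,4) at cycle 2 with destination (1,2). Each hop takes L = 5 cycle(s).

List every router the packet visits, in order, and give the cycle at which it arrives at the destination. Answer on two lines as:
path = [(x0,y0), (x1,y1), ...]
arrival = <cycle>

t=2: at (0,4)
t=7: at (1,4) after E
t=12: at (1,3) after S
t=17: at (1,2) after S

path = [(0,4), (1,4), (1,3), (1,2)]
arrival = 17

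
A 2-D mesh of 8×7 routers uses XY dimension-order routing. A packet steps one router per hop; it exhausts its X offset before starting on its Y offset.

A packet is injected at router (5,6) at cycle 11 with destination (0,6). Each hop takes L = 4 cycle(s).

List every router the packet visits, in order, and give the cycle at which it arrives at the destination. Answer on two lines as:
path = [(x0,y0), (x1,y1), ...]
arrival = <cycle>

path = [(5,6), (4,6), (3,6), (2,6), (1,6), (0,6)]
arrival = 31

t=11: at (5,6)
t=15: at (4,6) after W
t=19: at (3,6) after W
t=23: at (2,6) after W
t=27: at (1,6) after W
t=31: at (0,6) after W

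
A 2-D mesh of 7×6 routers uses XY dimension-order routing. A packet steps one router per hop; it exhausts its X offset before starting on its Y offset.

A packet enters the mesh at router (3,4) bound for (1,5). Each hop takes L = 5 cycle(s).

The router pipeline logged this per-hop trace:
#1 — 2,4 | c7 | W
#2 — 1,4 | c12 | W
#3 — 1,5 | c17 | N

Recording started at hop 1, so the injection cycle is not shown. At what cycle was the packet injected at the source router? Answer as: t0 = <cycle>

The first recorded entry is hop 1 at cycle 7.
t0 = cyc[1] − L = 7 − 5 = 2.

t0 = 2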